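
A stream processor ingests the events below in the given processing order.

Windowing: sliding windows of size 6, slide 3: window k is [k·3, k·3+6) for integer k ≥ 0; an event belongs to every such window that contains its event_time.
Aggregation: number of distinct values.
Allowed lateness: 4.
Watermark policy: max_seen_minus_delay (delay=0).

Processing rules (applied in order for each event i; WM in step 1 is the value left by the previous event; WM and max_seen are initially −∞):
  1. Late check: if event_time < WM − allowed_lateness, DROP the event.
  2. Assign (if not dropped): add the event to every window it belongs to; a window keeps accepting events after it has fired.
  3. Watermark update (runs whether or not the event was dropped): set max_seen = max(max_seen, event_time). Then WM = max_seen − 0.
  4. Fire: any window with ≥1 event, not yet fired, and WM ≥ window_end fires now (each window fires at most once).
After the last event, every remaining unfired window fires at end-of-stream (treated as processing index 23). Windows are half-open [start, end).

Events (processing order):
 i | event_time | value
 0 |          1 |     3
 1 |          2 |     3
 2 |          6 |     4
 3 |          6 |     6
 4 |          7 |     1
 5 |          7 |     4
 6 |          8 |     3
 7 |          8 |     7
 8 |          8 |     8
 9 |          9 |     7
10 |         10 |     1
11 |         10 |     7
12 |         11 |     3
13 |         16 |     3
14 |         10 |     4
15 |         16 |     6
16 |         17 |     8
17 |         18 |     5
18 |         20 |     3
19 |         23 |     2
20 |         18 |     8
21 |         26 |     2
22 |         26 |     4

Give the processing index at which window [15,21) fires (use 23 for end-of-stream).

19

i=0 t=1 v=3: → [0,6); WM=1
i=1 t=2 v=3: → [0,6); WM=2
i=2 t=6 v=4: → [6,12),[3,9); WM=6; [0,6) fires=1
i=3 t=6 v=6: → [6,12),[3,9); WM=6
i=4 t=7 v=1: → [6,12),[3,9); WM=7
i=5 t=7 v=4: → [6,12),[3,9); WM=7
i=6 t=8 v=3: → [6,12),[3,9); WM=8
i=7 t=8 v=7: → [6,12),[3,9); WM=8
i=8 t=8 v=8: → [6,12),[3,9); WM=8
i=9 t=9 v=7: → [9,15),[6,12); WM=9; [3,9) fires=6
i=10 t=10 v=1: → [9,15),[6,12); WM=10
i=11 t=10 v=7: → [9,15),[6,12); WM=10
i=12 t=11 v=3: → [9,15),[6,12); WM=11
i=13 t=16 v=3: → [15,21),[12,18); WM=16; [6,12) fires=6 [9,15) fires=3
i=14 t=10 v=4: DROP (t<16-4); WM=16
i=15 t=16 v=6: → [15,21),[12,18); WM=16
i=16 t=17 v=8: → [15,21),[12,18); WM=17
i=17 t=18 v=5: → [18,24),[15,21); WM=18; [12,18) fires=3
i=18 t=20 v=3: → [18,24),[15,21); WM=20
i=19 t=23 v=2: → [21,27),[18,24); WM=23; [15,21) fires=4
i=20 t=18 v=8: DROP (t<23-4); WM=23
i=21 t=26 v=2: → [24,30),[21,27); WM=26; [18,24) fires=3
i=22 t=26 v=4: → [24,30),[21,27); WM=26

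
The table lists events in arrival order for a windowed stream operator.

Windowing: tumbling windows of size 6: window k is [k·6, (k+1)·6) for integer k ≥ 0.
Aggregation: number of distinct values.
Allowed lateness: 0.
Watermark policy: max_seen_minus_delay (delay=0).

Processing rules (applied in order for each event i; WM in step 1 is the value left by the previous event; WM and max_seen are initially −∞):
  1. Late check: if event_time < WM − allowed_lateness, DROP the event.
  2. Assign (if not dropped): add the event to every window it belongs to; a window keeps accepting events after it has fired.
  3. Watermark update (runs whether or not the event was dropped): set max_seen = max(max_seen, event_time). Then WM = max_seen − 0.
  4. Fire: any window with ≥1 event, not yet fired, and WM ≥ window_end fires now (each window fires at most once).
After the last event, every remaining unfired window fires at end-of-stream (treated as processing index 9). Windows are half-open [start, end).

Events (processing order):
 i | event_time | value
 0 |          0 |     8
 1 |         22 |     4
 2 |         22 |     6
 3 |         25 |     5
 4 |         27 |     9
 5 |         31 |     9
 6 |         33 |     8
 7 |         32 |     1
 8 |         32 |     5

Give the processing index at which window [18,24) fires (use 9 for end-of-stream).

3

i=0 t=0 v=8: → [0,6); WM=0
i=1 t=22 v=4: → [18,24); WM=22; [0,6) fires=1
i=2 t=22 v=6: → [18,24); WM=22
i=3 t=25 v=5: → [24,30); WM=25; [18,24) fires=2
i=4 t=27 v=9: → [24,30); WM=27
i=5 t=31 v=9: → [30,36); WM=31; [24,30) fires=2
i=6 t=33 v=8: → [30,36); WM=33
i=7 t=32 v=1: DROP (t<33-0); WM=33
i=8 t=32 v=5: DROP (t<33-0); WM=33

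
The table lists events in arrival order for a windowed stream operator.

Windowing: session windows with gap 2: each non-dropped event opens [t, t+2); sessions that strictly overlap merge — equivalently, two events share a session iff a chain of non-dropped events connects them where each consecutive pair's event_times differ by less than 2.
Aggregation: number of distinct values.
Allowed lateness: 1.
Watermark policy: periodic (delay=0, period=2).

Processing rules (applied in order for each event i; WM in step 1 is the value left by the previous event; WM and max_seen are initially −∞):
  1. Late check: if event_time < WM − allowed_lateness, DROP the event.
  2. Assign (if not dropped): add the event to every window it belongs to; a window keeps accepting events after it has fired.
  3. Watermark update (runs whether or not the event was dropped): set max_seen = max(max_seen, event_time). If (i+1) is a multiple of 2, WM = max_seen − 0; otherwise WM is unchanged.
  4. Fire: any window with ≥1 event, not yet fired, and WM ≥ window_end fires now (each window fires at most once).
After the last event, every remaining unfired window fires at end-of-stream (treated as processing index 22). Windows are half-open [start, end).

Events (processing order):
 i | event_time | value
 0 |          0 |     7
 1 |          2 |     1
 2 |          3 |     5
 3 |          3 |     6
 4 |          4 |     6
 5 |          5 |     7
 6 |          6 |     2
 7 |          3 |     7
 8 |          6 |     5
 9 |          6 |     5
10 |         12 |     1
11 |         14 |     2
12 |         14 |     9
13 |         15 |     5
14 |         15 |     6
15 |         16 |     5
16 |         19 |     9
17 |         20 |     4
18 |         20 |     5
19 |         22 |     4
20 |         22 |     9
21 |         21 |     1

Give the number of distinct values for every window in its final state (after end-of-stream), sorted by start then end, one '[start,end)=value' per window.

[0,2)=1 [2,8)=5 [12,14)=1 [14,18)=4 [19,24)=4

i=0 t=0 v=7: → [0,2); WM=−∞
i=1 t=2 v=1: → [2,4); WM=2
i=2 t=3 v=5: → [2,5); WM=2
i=3 t=3 v=6: → [2,5); WM=3
i=4 t=4 v=6: → [2,6); WM=3
i=5 t=5 v=7: → [2,7); WM=5
i=6 t=6 v=2: → [2,8); WM=5
i=7 t=3 v=7: DROP (t<5-1); WM=6
i=8 t=6 v=5: → [2,8); WM=6
i=9 t=6 v=5: → [2,8); WM=6
i=10 t=12 v=1: → [12,14); WM=6
i=11 t=14 v=2: → [14,16); WM=14
i=12 t=14 v=9: → [14,16); WM=14
i=13 t=15 v=5: → [14,17); WM=15
i=14 t=15 v=6: → [14,17); WM=15
i=15 t=16 v=5: → [14,18); WM=16
i=16 t=19 v=9: → [19,21); WM=16
i=17 t=20 v=4: → [19,22); WM=20
i=18 t=20 v=5: → [19,22); WM=20
i=19 t=22 v=4: → [22,24); WM=22
i=20 t=22 v=9: → [22,24); WM=22
i=21 t=21 v=1: → [19,24); WM=22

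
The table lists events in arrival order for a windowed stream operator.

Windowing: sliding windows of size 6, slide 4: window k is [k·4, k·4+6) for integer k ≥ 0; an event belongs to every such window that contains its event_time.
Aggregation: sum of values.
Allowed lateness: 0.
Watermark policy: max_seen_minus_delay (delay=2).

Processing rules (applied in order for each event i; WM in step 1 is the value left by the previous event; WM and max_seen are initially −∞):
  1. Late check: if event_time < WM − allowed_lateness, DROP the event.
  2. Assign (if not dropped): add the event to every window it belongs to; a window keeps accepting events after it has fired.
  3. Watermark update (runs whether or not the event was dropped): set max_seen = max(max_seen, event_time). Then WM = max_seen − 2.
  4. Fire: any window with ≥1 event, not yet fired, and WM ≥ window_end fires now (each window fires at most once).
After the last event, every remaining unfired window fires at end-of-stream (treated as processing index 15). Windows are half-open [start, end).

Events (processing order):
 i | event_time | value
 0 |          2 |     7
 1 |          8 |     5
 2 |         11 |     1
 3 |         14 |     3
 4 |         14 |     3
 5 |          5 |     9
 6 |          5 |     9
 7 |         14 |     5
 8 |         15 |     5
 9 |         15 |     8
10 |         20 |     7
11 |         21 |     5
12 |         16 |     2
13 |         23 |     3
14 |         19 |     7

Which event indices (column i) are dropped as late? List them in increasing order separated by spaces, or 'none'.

i=0 t=2 v=7: → [0,6); WM=0
i=1 t=8 v=5: → [8,14),[4,10); WM=6; [0,6) fires=7
i=2 t=11 v=1: → [8,14); WM=9
i=3 t=14 v=3: → [12,18); WM=12; [4,10) fires=5
i=4 t=14 v=3: → [12,18); WM=12
i=5 t=5 v=9: DROP (t<12-0); WM=12
i=6 t=5 v=9: DROP (t<12-0); WM=12
i=7 t=14 v=5: → [12,18); WM=12
i=8 t=15 v=5: → [12,18); WM=13
i=9 t=15 v=8: → [12,18); WM=13
i=10 t=20 v=7: → [20,26),[16,22); WM=18; [8,14) fires=6 [12,18) fires=24
i=11 t=21 v=5: → [20,26),[16,22); WM=19
i=12 t=16 v=2: DROP (t<19-0); WM=19
i=13 t=23 v=3: → [20,26); WM=21
i=14 t=19 v=7: DROP (t<21-0); WM=21

5 6 12 14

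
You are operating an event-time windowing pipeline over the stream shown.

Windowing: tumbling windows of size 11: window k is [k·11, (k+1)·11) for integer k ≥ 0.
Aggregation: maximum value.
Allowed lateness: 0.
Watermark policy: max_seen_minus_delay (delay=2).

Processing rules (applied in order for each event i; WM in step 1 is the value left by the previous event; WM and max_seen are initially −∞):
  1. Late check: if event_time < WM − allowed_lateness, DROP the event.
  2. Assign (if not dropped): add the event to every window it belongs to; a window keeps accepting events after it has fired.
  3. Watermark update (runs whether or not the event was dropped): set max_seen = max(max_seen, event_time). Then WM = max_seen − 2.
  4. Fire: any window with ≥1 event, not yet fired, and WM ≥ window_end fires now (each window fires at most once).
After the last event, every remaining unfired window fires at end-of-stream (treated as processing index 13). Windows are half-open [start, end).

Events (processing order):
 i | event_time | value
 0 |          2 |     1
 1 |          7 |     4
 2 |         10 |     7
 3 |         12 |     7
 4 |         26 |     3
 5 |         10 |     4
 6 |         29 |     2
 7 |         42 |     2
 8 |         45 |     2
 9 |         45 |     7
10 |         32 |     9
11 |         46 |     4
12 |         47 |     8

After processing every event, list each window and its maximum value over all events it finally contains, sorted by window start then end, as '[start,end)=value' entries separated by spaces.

[0,11)=7 [11,22)=7 [22,33)=3 [33,44)=2 [44,55)=8

i=0 t=2 v=1: → [0,11); WM=0
i=1 t=7 v=4: → [0,11); WM=5
i=2 t=10 v=7: → [0,11); WM=8
i=3 t=12 v=7: → [11,22); WM=10
i=4 t=26 v=3: → [22,33); WM=24; [0,11) fires=7 [11,22) fires=7
i=5 t=10 v=4: DROP (t<24-0); WM=24
i=6 t=29 v=2: → [22,33); WM=27
i=7 t=42 v=2: → [33,44); WM=40; [22,33) fires=3
i=8 t=45 v=2: → [44,55); WM=43
i=9 t=45 v=7: → [44,55); WM=43
i=10 t=32 v=9: DROP (t<43-0); WM=43
i=11 t=46 v=4: → [44,55); WM=44; [33,44) fires=2
i=12 t=47 v=8: → [44,55); WM=45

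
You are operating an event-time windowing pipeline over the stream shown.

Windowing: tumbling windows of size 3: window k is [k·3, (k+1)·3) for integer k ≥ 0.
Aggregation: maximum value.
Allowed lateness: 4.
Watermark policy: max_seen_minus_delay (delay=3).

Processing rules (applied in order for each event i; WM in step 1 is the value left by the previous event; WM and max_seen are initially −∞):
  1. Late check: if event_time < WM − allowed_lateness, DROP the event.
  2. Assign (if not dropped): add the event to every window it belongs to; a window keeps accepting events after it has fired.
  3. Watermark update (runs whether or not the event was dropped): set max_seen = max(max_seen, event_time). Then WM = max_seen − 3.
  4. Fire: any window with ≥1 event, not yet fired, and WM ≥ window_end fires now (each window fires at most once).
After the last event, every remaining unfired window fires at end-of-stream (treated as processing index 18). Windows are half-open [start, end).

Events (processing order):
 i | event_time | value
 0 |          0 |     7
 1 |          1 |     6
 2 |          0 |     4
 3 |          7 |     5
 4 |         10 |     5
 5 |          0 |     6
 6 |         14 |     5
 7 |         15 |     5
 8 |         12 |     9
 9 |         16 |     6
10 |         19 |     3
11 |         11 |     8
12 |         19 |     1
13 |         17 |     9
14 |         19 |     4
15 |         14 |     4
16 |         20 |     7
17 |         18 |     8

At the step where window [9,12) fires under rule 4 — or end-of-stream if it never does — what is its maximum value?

i=0 t=0 v=7: → [0,3); WM=-3
i=1 t=1 v=6: → [0,3); WM=-2
i=2 t=0 v=4: → [0,3); WM=-2
i=3 t=7 v=5: → [6,9); WM=4; [0,3) fires=7
i=4 t=10 v=5: → [9,12); WM=7
i=5 t=0 v=6: DROP (t<7-4); WM=7
i=6 t=14 v=5: → [12,15); WM=11; [6,9) fires=5
i=7 t=15 v=5: → [15,18); WM=12; [9,12) fires=5
i=8 t=12 v=9: → [12,15); WM=12
i=9 t=16 v=6: → [15,18); WM=13
i=10 t=19 v=3: → [18,21); WM=16; [12,15) fires=9
i=11 t=11 v=8: DROP (t<16-4); WM=16
i=12 t=19 v=1: → [18,21); WM=16
i=13 t=17 v=9: → [15,18); WM=16
i=14 t=19 v=4: → [18,21); WM=16
i=15 t=14 v=4: → [12,15); WM=16
i=16 t=20 v=7: → [18,21); WM=17
i=17 t=18 v=8: → [18,21); WM=17

5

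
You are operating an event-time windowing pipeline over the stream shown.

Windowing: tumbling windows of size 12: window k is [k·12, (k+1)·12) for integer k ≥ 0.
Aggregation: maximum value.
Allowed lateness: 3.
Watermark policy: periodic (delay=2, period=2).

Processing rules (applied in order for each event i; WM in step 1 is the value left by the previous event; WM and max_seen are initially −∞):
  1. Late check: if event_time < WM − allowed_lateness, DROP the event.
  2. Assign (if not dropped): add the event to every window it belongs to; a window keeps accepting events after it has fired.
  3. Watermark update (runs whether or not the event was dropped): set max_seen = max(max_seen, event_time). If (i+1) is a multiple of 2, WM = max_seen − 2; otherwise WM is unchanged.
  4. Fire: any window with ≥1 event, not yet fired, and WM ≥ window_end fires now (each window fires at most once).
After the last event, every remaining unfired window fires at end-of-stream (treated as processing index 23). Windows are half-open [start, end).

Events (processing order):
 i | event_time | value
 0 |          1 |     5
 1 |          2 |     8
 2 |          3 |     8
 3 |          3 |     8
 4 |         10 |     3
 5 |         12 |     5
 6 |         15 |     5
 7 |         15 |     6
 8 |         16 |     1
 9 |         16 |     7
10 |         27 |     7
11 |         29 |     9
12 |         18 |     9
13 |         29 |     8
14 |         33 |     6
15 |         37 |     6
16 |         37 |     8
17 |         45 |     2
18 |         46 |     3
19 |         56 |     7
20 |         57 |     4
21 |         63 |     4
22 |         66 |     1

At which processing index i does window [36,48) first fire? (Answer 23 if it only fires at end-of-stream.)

i=0 t=1 v=5: → [0,12); WM=−∞
i=1 t=2 v=8: → [0,12); WM=0
i=2 t=3 v=8: → [0,12); WM=0
i=3 t=3 v=8: → [0,12); WM=1
i=4 t=10 v=3: → [0,12); WM=1
i=5 t=12 v=5: → [12,24); WM=10
i=6 t=15 v=5: → [12,24); WM=10
i=7 t=15 v=6: → [12,24); WM=13; [0,12) fires=8
i=8 t=16 v=1: → [12,24); WM=13
i=9 t=16 v=7: → [12,24); WM=14
i=10 t=27 v=7: → [24,36); WM=14
i=11 t=29 v=9: → [24,36); WM=27; [12,24) fires=7
i=12 t=18 v=9: DROP (t<27-3); WM=27
i=13 t=29 v=8: → [24,36); WM=27
i=14 t=33 v=6: → [24,36); WM=27
i=15 t=37 v=6: → [36,48); WM=35
i=16 t=37 v=8: → [36,48); WM=35
i=17 t=45 v=2: → [36,48); WM=43; [24,36) fires=9
i=18 t=46 v=3: → [36,48); WM=43
i=19 t=56 v=7: → [48,60); WM=54; [36,48) fires=8
i=20 t=57 v=4: → [48,60); WM=54
i=21 t=63 v=4: → [60,72); WM=61; [48,60) fires=7
i=22 t=66 v=1: → [60,72); WM=61

19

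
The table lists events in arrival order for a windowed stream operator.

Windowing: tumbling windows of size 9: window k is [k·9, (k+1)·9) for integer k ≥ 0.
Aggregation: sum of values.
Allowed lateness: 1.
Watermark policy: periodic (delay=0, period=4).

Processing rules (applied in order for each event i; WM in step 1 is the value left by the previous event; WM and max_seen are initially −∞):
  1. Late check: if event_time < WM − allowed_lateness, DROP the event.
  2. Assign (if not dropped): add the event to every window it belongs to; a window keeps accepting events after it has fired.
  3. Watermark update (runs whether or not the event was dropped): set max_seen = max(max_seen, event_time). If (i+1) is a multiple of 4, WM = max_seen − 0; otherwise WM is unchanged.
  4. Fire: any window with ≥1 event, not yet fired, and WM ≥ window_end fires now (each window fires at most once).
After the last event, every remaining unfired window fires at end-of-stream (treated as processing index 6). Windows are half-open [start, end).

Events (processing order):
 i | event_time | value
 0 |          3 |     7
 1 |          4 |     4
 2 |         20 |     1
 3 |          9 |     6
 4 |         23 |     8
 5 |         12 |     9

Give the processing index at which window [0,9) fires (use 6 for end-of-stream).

3

i=0 t=3 v=7: → [0,9); WM=−∞
i=1 t=4 v=4: → [0,9); WM=−∞
i=2 t=20 v=1: → [18,27); WM=−∞
i=3 t=9 v=6: → [9,18); WM=20; [0,9) fires=11 [9,18) fires=6
i=4 t=23 v=8: → [18,27); WM=20
i=5 t=12 v=9: DROP (t<20-1); WM=20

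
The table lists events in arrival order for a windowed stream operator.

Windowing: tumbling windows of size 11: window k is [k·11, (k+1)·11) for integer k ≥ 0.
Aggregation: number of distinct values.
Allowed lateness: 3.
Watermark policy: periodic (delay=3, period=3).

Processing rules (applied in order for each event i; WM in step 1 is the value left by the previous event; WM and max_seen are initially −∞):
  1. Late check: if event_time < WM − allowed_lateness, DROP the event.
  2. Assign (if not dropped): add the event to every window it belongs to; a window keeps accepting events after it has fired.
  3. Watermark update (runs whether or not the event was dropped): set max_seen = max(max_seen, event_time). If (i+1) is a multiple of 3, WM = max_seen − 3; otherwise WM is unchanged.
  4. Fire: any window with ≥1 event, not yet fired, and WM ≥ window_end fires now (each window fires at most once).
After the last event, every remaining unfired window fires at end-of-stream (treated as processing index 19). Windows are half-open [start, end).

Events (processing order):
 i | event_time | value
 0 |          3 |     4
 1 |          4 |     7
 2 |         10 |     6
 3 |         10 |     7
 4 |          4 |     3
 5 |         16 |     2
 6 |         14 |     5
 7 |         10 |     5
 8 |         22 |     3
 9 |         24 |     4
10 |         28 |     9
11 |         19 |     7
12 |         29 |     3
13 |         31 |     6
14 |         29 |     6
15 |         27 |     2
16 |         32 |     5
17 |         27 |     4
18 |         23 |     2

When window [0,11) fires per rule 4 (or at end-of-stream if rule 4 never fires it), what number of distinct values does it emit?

i=0 t=3 v=4: → [0,11); WM=−∞
i=1 t=4 v=7: → [0,11); WM=−∞
i=2 t=10 v=6: → [0,11); WM=7
i=3 t=10 v=7: → [0,11); WM=7
i=4 t=4 v=3: → [0,11); WM=7
i=5 t=16 v=2: → [11,22); WM=13; [0,11) fires=4
i=6 t=14 v=5: → [11,22); WM=13
i=7 t=10 v=5: → [0,11); WM=13
i=8 t=22 v=3: → [22,33); WM=19
i=9 t=24 v=4: → [22,33); WM=19
i=10 t=28 v=9: → [22,33); WM=19
i=11 t=19 v=7: → [11,22); WM=25; [11,22) fires=3
i=12 t=29 v=3: → [22,33); WM=25
i=13 t=31 v=6: → [22,33); WM=25
i=14 t=29 v=6: → [22,33); WM=28
i=15 t=27 v=2: → [22,33); WM=28
i=16 t=32 v=5: → [22,33); WM=28
i=17 t=27 v=4: → [22,33); WM=29
i=18 t=23 v=2: DROP (t<29-3); WM=29

4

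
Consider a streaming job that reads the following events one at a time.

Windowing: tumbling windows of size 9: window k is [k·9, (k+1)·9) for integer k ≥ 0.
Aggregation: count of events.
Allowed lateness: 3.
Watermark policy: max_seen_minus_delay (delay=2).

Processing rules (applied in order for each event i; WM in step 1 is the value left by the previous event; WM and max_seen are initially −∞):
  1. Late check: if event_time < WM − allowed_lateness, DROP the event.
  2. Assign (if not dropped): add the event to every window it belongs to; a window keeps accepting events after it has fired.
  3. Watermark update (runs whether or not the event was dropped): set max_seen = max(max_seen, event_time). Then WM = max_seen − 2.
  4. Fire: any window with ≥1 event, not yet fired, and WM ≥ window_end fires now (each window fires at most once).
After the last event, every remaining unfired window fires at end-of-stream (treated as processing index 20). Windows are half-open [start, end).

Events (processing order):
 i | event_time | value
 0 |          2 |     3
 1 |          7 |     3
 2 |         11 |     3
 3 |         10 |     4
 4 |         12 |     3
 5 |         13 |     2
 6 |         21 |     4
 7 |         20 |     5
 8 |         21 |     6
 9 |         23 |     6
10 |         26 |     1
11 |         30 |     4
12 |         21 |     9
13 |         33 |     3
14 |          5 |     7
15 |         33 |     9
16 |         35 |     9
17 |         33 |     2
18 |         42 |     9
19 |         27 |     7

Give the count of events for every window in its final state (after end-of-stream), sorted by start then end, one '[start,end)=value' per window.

[0,9)=2 [9,18)=4 [18,27)=5 [27,36)=5 [36,45)=1

i=0 t=2 v=3: → [0,9); WM=0
i=1 t=7 v=3: → [0,9); WM=5
i=2 t=11 v=3: → [9,18); WM=9; [0,9) fires=2
i=3 t=10 v=4: → [9,18); WM=9
i=4 t=12 v=3: → [9,18); WM=10
i=5 t=13 v=2: → [9,18); WM=11
i=6 t=21 v=4: → [18,27); WM=19; [9,18) fires=4
i=7 t=20 v=5: → [18,27); WM=19
i=8 t=21 v=6: → [18,27); WM=19
i=9 t=23 v=6: → [18,27); WM=21
i=10 t=26 v=1: → [18,27); WM=24
i=11 t=30 v=4: → [27,36); WM=28; [18,27) fires=5
i=12 t=21 v=9: DROP (t<28-3); WM=28
i=13 t=33 v=3: → [27,36); WM=31
i=14 t=5 v=7: DROP (t<31-3); WM=31
i=15 t=33 v=9: → [27,36); WM=31
i=16 t=35 v=9: → [27,36); WM=33
i=17 t=33 v=2: → [27,36); WM=33
i=18 t=42 v=9: → [36,45); WM=40; [27,36) fires=5
i=19 t=27 v=7: DROP (t<40-3); WM=40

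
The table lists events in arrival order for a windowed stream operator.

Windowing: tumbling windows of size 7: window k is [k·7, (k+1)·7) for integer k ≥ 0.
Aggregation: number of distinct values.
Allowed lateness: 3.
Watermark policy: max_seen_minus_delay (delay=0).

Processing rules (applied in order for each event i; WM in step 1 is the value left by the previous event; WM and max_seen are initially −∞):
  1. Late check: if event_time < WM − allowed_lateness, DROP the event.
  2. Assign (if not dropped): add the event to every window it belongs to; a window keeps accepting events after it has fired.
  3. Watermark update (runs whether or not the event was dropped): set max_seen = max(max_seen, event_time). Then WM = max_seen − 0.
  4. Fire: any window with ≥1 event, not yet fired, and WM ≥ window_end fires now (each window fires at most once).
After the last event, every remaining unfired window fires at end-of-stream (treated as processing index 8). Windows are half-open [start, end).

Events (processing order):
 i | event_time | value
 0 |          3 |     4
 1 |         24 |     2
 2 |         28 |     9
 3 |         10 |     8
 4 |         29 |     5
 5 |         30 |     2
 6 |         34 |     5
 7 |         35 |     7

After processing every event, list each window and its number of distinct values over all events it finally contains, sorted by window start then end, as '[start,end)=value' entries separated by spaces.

[0,7)=1 [21,28)=1 [28,35)=3 [35,42)=1

i=0 t=3 v=4: → [0,7); WM=3
i=1 t=24 v=2: → [21,28); WM=24; [0,7) fires=1
i=2 t=28 v=9: → [28,35); WM=28; [21,28) fires=1
i=3 t=10 v=8: DROP (t<28-3); WM=28
i=4 t=29 v=5: → [28,35); WM=29
i=5 t=30 v=2: → [28,35); WM=30
i=6 t=34 v=5: → [28,35); WM=34
i=7 t=35 v=7: → [35,42); WM=35; [28,35) fires=3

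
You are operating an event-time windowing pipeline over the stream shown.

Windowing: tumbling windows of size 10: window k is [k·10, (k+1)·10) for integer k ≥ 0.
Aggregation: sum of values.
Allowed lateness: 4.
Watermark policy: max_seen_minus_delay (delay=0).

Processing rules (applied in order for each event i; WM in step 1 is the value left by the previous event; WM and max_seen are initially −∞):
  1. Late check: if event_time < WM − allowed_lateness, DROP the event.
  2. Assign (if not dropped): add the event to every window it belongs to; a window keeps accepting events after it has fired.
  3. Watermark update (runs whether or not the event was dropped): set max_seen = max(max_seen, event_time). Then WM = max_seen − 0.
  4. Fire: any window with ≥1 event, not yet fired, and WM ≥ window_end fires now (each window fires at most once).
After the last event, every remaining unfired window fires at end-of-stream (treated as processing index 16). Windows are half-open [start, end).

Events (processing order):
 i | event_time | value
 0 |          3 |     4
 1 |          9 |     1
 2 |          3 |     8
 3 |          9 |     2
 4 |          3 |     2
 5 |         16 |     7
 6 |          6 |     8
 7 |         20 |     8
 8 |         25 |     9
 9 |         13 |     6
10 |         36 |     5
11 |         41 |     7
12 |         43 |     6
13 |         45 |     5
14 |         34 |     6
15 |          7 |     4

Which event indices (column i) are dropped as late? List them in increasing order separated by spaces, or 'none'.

2 4 6 9 14 15

i=0 t=3 v=4: → [0,10); WM=3
i=1 t=9 v=1: → [0,10); WM=9
i=2 t=3 v=8: DROP (t<9-4); WM=9
i=3 t=9 v=2: → [0,10); WM=9
i=4 t=3 v=2: DROP (t<9-4); WM=9
i=5 t=16 v=7: → [10,20); WM=16; [0,10) fires=7
i=6 t=6 v=8: DROP (t<16-4); WM=16
i=7 t=20 v=8: → [20,30); WM=20; [10,20) fires=7
i=8 t=25 v=9: → [20,30); WM=25
i=9 t=13 v=6: DROP (t<25-4); WM=25
i=10 t=36 v=5: → [30,40); WM=36; [20,30) fires=17
i=11 t=41 v=7: → [40,50); WM=41; [30,40) fires=5
i=12 t=43 v=6: → [40,50); WM=43
i=13 t=45 v=5: → [40,50); WM=45
i=14 t=34 v=6: DROP (t<45-4); WM=45
i=15 t=7 v=4: DROP (t<45-4); WM=45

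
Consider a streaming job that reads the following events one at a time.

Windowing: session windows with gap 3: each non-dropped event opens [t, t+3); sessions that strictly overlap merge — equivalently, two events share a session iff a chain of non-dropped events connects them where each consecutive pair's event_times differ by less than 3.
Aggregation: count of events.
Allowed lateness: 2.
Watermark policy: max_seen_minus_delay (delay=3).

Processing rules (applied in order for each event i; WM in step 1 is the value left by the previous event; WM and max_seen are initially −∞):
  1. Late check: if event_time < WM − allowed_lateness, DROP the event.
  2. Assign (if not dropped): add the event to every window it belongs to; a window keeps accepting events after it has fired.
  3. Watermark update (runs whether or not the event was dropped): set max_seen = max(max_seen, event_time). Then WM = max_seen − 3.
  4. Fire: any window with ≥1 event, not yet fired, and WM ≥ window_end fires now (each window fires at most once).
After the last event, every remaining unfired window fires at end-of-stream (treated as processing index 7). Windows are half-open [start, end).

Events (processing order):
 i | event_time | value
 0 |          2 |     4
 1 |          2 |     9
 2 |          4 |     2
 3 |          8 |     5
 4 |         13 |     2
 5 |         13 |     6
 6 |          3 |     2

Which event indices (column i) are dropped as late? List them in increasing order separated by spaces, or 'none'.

i=0 t=2 v=4: → [2,5); WM=-1
i=1 t=2 v=9: → [2,5); WM=-1
i=2 t=4 v=2: → [2,7); WM=1
i=3 t=8 v=5: → [8,11); WM=5
i=4 t=13 v=2: → [13,16); WM=10
i=5 t=13 v=6: → [13,16); WM=10
i=6 t=3 v=2: DROP (t<10-2); WM=10

6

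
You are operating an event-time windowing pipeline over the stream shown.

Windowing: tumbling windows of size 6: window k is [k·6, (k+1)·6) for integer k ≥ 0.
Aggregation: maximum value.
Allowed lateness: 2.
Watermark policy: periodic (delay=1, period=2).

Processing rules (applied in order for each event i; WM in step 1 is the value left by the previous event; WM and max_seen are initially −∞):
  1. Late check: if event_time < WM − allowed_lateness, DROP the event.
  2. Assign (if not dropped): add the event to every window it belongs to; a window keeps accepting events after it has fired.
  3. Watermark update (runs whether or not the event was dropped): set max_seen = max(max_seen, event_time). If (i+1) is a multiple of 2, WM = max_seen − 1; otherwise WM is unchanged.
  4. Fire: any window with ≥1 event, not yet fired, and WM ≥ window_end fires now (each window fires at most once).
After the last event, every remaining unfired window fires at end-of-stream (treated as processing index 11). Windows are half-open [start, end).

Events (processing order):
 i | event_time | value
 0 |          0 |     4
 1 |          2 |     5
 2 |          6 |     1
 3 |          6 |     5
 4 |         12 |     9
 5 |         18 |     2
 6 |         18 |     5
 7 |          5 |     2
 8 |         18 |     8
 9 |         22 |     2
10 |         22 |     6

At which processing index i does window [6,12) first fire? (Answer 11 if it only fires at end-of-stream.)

i=0 t=0 v=4: → [0,6); WM=−∞
i=1 t=2 v=5: → [0,6); WM=1
i=2 t=6 v=1: → [6,12); WM=1
i=3 t=6 v=5: → [6,12); WM=5
i=4 t=12 v=9: → [12,18); WM=5
i=5 t=18 v=2: → [18,24); WM=17; [0,6) fires=5 [6,12) fires=5
i=6 t=18 v=5: → [18,24); WM=17
i=7 t=5 v=2: DROP (t<17-2); WM=17
i=8 t=18 v=8: → [18,24); WM=17
i=9 t=22 v=2: → [18,24); WM=21; [12,18) fires=9
i=10 t=22 v=6: → [18,24); WM=21

5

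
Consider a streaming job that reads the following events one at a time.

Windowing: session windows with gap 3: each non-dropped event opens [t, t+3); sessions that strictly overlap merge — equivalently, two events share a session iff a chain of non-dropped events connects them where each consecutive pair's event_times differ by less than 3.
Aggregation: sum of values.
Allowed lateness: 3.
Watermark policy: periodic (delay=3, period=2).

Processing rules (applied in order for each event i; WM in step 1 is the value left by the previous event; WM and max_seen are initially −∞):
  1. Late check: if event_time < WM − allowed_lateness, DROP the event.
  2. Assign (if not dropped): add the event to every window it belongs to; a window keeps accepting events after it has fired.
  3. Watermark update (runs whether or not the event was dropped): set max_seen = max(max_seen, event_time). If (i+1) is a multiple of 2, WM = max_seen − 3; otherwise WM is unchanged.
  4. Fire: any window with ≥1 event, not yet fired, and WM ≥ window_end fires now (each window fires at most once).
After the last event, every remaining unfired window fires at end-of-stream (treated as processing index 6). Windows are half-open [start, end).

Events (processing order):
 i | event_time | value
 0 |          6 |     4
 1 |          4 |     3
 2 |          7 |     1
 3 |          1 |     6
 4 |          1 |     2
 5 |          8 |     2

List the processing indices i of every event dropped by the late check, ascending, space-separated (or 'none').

i=0 t=6 v=4: → [6,9); WM=−∞
i=1 t=4 v=3: → [4,9); WM=3
i=2 t=7 v=1: → [4,10); WM=3
i=3 t=1 v=6: → [1,4); WM=4
i=4 t=1 v=2: → [1,4); WM=4
i=5 t=8 v=2: → [4,11); WM=5

none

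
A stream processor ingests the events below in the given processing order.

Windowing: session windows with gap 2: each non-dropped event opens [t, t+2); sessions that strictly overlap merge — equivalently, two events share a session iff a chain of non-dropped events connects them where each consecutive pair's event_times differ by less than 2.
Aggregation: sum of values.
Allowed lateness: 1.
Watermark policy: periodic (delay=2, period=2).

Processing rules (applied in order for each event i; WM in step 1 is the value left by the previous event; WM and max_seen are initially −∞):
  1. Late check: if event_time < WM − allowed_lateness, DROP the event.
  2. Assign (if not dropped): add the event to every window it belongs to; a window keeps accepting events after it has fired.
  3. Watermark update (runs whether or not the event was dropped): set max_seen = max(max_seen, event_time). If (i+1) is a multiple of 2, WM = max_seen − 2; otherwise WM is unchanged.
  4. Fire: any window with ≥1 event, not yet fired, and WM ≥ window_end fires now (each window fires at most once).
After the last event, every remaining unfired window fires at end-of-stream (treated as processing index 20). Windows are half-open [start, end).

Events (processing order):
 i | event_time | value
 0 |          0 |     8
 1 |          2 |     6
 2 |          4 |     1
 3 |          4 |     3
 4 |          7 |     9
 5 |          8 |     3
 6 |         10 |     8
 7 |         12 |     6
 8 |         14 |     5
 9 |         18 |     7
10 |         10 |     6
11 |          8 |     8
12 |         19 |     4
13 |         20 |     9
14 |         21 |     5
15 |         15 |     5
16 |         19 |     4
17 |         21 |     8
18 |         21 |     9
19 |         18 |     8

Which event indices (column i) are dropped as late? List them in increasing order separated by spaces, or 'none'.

i=0 t=0 v=8: → [0,2); WM=−∞
i=1 t=2 v=6: → [2,4); WM=0
i=2 t=4 v=1: → [4,6); WM=0
i=3 t=4 v=3: → [4,6); WM=2
i=4 t=7 v=9: → [7,9); WM=2
i=5 t=8 v=3: → [7,10); WM=6
i=6 t=10 v=8: → [10,12); WM=6
i=7 t=12 v=6: → [12,14); WM=10
i=8 t=14 v=5: → [14,16); WM=10
i=9 t=18 v=7: → [18,20); WM=16
i=10 t=10 v=6: DROP (t<16-1); WM=16
i=11 t=8 v=8: DROP (t<16-1); WM=16
i=12 t=19 v=4: → [18,21); WM=16
i=13 t=20 v=9: → [18,22); WM=18
i=14 t=21 v=5: → [18,23); WM=18
i=15 t=15 v=5: DROP (t<18-1); WM=19
i=16 t=19 v=4: → [18,23); WM=19
i=17 t=21 v=8: → [18,23); WM=19
i=18 t=21 v=9: → [18,23); WM=19
i=19 t=18 v=8: → [18,23); WM=19

10 11 15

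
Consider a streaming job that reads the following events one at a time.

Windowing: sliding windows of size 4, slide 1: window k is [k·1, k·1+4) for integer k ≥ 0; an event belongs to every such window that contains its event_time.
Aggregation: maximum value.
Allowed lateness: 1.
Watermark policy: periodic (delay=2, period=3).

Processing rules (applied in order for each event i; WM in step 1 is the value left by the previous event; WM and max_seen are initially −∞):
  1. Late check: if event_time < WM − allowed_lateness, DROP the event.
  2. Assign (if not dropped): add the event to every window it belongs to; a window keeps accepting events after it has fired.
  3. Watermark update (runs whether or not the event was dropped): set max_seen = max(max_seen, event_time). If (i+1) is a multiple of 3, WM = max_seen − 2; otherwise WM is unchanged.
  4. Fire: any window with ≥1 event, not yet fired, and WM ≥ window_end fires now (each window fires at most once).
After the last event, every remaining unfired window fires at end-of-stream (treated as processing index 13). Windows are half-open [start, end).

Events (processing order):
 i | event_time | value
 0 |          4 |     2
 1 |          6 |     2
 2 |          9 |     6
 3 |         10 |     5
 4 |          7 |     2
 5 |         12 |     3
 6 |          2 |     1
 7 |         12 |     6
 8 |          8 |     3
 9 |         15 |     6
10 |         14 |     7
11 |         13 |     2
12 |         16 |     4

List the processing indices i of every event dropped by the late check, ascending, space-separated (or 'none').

i=0 t=4 v=2: → [4,8),[3,7),[2,6),[1,5); WM=−∞
i=1 t=6 v=2: → [6,10),[5,9),[4,8),[3,7); WM=−∞
i=2 t=9 v=6: → [9,13),[8,12),[7,11),[6,10); WM=7; [1,5) fires=2 [2,6) fires=2 [3,7) fires=2
i=3 t=10 v=5: → [10,14),[9,13),[8,12),[7,11); WM=7
i=4 t=7 v=2: → [7,11),[6,10),[5,9),[4,8); WM=7
i=5 t=12 v=3: → [12,16),[11,15),[10,14),[9,13); WM=10; [4,8) fires=2 [5,9) fires=2 [6,10) fires=6
i=6 t=2 v=1: DROP (t<10-1); WM=10
i=7 t=12 v=6: → [12,16),[11,15),[10,14),[9,13); WM=10
i=8 t=8 v=3: DROP (t<10-1); WM=10
i=9 t=15 v=6: → [15,19),[14,18),[13,17),[12,16); WM=10
i=10 t=14 v=7: → [14,18),[13,17),[12,16),[11,15); WM=10
i=11 t=13 v=2: → [13,17),[12,16),[11,15),[10,14); WM=13; [7,11) fires=6 [8,12) fires=6 [9,13) fires=6
i=12 t=16 v=4: → [16,20),[15,19),[14,18),[13,17); WM=13

6 8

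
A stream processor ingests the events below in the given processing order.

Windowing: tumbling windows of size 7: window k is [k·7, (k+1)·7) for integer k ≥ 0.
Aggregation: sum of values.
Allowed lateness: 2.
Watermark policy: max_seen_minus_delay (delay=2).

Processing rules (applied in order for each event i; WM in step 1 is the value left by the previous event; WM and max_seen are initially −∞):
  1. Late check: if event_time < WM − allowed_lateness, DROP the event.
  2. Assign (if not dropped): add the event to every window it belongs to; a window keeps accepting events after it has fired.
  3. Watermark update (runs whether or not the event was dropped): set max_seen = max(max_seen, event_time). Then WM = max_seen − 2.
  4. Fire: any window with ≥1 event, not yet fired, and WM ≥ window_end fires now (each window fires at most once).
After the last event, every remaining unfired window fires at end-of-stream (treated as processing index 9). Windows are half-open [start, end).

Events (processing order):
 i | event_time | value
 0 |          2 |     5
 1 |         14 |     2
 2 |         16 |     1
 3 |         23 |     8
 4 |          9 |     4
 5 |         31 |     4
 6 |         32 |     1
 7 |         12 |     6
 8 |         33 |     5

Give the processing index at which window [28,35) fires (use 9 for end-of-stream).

i=0 t=2 v=5: → [0,7); WM=0
i=1 t=14 v=2: → [14,21); WM=12; [0,7) fires=5
i=2 t=16 v=1: → [14,21); WM=14
i=3 t=23 v=8: → [21,28); WM=21; [14,21) fires=3
i=4 t=9 v=4: DROP (t<21-2); WM=21
i=5 t=31 v=4: → [28,35); WM=29; [21,28) fires=8
i=6 t=32 v=1: → [28,35); WM=30
i=7 t=12 v=6: DROP (t<30-2); WM=30
i=8 t=33 v=5: → [28,35); WM=31

9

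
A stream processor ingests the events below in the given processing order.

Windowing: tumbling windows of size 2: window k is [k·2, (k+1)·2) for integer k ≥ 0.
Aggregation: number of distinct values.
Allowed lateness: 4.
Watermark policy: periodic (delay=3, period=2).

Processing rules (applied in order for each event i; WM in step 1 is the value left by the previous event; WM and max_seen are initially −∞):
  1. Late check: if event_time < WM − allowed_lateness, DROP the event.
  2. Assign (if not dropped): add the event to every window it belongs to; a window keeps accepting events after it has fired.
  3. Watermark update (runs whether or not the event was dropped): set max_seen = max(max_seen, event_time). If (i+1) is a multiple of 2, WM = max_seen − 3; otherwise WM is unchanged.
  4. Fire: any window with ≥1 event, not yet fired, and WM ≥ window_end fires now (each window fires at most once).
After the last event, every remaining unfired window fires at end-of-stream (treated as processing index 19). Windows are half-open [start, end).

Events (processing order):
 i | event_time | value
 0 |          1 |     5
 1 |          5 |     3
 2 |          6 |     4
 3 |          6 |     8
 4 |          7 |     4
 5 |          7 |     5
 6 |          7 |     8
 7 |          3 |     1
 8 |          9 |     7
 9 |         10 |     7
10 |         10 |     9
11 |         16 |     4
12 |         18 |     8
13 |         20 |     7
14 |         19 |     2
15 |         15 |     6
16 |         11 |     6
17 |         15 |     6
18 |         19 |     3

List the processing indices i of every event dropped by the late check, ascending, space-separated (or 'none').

16

i=0 t=1 v=5: → [0,2); WM=−∞
i=1 t=5 v=3: → [4,6); WM=2; [0,2) fires=1
i=2 t=6 v=4: → [6,8); WM=2
i=3 t=6 v=8: → [6,8); WM=3
i=4 t=7 v=4: → [6,8); WM=3
i=5 t=7 v=5: → [6,8); WM=4
i=6 t=7 v=8: → [6,8); WM=4
i=7 t=3 v=1: → [2,4); WM=4; [2,4) fires=1
i=8 t=9 v=7: → [8,10); WM=4
i=9 t=10 v=7: → [10,12); WM=7; [4,6) fires=1
i=10 t=10 v=9: → [10,12); WM=7
i=11 t=16 v=4: → [16,18); WM=13; [6,8) fires=3 [8,10) fires=1 [10,12) fires=2
i=12 t=18 v=8: → [18,20); WM=13
i=13 t=20 v=7: → [20,22); WM=17
i=14 t=19 v=2: → [18,20); WM=17
i=15 t=15 v=6: → [14,16); WM=17; [14,16) fires=1
i=16 t=11 v=6: DROP (t<17-4); WM=17
i=17 t=15 v=6: → [14,16); WM=17
i=18 t=19 v=3: → [18,20); WM=17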